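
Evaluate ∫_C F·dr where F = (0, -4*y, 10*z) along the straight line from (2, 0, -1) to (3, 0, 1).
0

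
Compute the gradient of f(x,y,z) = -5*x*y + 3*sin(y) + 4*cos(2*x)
(-5*y - 8*sin(2*x), -5*x + 3*cos(y), 0)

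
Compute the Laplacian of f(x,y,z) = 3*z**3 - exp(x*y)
-x**2*exp(x*y) - y**2*exp(x*y) + 18*z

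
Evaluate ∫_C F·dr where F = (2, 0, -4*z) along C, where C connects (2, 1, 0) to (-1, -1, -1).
-8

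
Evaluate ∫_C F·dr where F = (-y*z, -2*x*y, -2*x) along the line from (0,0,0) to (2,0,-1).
2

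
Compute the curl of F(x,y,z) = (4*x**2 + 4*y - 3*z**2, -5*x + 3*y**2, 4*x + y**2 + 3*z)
(2*y, -6*z - 4, -9)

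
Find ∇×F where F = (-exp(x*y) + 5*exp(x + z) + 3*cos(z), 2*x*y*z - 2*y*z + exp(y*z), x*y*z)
(-2*x*y + x*z - y*exp(y*z) + 2*y, -y*z + 5*exp(x + z) - 3*sin(z), x*exp(x*y) + 2*y*z)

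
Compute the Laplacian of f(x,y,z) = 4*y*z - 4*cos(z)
4*cos(z)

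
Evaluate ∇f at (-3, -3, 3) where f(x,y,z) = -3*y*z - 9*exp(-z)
(0, -9, 9*exp(-3) + 9)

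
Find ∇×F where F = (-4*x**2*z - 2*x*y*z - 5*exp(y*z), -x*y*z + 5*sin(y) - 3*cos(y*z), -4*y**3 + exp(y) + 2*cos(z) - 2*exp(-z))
(x*y - 12*y**2 - 3*y*sin(y*z) + exp(y), -4*x**2 - 2*x*y - 5*y*exp(y*z), z*(2*x - y + 5*exp(y*z)))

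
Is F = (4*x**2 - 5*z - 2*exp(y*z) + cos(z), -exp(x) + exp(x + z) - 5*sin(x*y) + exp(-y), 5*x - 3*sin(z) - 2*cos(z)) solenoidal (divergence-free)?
No, ∇·F = -5*x*cos(x*y) + 8*x + 2*sin(z) - 3*cos(z) - exp(-y)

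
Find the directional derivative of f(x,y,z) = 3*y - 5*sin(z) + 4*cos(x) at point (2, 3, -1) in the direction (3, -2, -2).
2*sqrt(17)*(-6*sin(2) - 3 + 5*cos(1))/17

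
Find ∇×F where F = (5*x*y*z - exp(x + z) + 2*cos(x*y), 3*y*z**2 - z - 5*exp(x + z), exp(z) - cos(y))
(-6*y*z + 5*exp(x + z) + sin(y) + 1, 5*x*y - exp(x + z), -5*x*z + 2*x*sin(x*y) - 5*exp(x + z))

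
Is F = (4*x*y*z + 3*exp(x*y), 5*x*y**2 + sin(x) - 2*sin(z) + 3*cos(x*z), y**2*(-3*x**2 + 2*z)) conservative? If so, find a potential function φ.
No, ∇×F = (-6*x**2*y + 3*x*sin(x*z) + 4*y*z + 2*cos(z), 2*x*y*(3*y + 2), -4*x*z - 3*x*exp(x*y) + 5*y**2 - 3*z*sin(x*z) + cos(x)) ≠ 0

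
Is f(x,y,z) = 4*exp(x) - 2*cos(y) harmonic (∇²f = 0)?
No, ∇²f = 4*exp(x) + 2*cos(y)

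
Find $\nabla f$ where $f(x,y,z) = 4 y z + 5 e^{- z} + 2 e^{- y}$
(0, 4*z - 2*exp(-y), 4*y - 5*exp(-z))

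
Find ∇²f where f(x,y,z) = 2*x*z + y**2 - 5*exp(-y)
2 - 5*exp(-y)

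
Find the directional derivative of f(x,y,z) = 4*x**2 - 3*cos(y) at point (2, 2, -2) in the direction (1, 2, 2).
2*sin(2) + 16/3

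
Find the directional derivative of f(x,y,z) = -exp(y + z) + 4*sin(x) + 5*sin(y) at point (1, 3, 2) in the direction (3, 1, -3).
sqrt(19)*(5*cos(3) + 12*cos(1) + 2*exp(5))/19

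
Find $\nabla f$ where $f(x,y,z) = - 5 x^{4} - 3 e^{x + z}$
(-20*x**3 - 3*exp(x + z), 0, -3*exp(x + z))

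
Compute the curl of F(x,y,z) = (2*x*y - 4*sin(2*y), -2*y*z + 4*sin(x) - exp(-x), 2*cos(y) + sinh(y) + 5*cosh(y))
(2*y - 2*sin(y) + 5*sinh(y) + cosh(y), 0, -2*x + 4*cos(x) + 8*cos(2*y) + exp(-x))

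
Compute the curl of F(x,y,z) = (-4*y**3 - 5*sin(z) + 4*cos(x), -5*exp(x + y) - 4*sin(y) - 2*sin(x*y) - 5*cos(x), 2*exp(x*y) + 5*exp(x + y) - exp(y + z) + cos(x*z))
(2*x*exp(x*y) + 5*exp(x + y) - exp(y + z), -2*y*exp(x*y) + z*sin(x*z) - 5*exp(x + y) - 5*cos(z), 12*y**2 - 2*y*cos(x*y) - 5*exp(x + y) + 5*sin(x))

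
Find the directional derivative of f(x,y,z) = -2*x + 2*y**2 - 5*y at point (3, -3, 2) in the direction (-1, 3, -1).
-49*sqrt(11)/11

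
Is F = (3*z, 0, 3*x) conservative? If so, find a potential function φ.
Yes, F is conservative. φ = 3*x*z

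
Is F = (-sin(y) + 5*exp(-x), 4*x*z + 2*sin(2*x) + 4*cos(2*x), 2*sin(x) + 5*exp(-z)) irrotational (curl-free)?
No, ∇×F = (-4*x, -2*cos(x), 4*z - 8*sin(2*x) + 4*cos(2*x) + cos(y))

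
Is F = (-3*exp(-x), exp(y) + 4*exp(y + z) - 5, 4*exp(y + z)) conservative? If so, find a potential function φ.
Yes, F is conservative. φ = -5*y + exp(y) + 4*exp(y + z) + 3*exp(-x)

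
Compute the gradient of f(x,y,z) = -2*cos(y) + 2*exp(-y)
(0, 2*sin(y) - 2*exp(-y), 0)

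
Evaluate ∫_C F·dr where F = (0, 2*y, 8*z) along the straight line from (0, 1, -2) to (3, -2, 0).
-13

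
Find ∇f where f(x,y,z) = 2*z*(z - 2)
(0, 0, 4*z - 4)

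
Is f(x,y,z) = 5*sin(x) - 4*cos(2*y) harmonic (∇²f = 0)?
No, ∇²f = -5*sin(x) + 16*cos(2*y)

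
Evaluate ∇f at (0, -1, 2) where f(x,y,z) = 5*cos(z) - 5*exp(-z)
(0, 0, -5*sin(2) + 5*exp(-2))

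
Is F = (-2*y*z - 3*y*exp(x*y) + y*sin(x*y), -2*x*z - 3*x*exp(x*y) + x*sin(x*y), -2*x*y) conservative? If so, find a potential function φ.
Yes, F is conservative. φ = -2*x*y*z - 3*exp(x*y) - cos(x*y)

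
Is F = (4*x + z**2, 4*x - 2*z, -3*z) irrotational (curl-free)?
No, ∇×F = (2, 2*z, 4)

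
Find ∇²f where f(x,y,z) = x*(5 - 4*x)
-8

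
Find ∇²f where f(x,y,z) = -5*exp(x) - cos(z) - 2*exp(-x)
-5*exp(x) + cos(z) - 2*exp(-x)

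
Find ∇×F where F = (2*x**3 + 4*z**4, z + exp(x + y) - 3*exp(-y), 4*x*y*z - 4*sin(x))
(4*x*z - 1, -4*y*z + 16*z**3 + 4*cos(x), exp(x + y))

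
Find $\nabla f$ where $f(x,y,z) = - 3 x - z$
(-3, 0, -1)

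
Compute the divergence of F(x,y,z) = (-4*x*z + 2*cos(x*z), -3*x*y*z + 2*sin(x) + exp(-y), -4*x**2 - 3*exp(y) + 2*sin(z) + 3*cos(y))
-3*x*z - 2*z*sin(x*z) - 4*z + 2*cos(z) - exp(-y)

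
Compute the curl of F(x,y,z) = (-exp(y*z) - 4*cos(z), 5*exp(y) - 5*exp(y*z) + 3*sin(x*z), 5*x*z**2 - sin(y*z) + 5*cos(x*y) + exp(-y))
(-5*x*sin(x*y) - 3*x*cos(x*z) + 5*y*exp(y*z) - z*cos(y*z) - exp(-y), -y*exp(y*z) + 5*y*sin(x*y) - 5*z**2 + 4*sin(z), z*(exp(y*z) + 3*cos(x*z)))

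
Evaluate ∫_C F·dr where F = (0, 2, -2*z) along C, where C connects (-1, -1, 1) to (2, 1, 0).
5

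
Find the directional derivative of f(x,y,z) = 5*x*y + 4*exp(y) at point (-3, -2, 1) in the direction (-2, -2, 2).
sqrt(3)*(-4 + 25*exp(2))*exp(-2)/3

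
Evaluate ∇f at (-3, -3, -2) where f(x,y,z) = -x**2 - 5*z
(6, 0, -5)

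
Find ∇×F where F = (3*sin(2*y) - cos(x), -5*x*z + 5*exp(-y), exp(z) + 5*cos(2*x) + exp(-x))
(5*x, 10*sin(2*x) + exp(-x), -5*z - 6*cos(2*y))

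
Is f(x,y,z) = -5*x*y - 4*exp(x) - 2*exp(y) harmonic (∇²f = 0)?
No, ∇²f = -4*exp(x) - 2*exp(y)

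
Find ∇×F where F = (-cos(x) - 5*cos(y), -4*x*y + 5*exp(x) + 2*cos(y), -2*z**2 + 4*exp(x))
(0, -4*exp(x), -4*y + 5*exp(x) - 5*sin(y))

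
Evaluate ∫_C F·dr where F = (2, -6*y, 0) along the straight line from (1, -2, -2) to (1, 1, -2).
9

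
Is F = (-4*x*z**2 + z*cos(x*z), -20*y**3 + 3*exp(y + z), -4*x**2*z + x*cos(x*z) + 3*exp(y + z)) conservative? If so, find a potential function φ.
Yes, F is conservative. φ = -2*x**2*z**2 - 5*y**4 + 3*exp(y + z) + sin(x*z)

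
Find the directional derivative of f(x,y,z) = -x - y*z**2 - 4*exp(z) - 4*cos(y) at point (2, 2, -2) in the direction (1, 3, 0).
sqrt(10)*(-13 + 12*sin(2))/10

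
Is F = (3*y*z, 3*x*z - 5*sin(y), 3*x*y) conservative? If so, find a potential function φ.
Yes, F is conservative. φ = 3*x*y*z + 5*cos(y)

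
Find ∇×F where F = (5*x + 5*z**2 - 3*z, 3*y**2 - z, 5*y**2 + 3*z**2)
(10*y + 1, 10*z - 3, 0)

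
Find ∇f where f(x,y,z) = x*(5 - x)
(5 - 2*x, 0, 0)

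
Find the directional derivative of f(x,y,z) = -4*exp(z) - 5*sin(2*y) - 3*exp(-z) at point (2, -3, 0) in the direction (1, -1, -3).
sqrt(11)*(3 + 10*cos(6))/11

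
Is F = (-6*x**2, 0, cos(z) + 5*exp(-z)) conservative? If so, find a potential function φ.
Yes, F is conservative. φ = -2*x**3 + sin(z) - 5*exp(-z)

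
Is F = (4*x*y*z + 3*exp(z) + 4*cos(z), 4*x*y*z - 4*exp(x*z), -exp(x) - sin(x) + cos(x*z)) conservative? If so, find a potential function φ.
No, ∇×F = (4*x*(-y + exp(x*z)), 4*x*y + z*sin(x*z) + exp(x) + 3*exp(z) - 4*sin(z) + cos(x), 4*z*(-x + y - exp(x*z))) ≠ 0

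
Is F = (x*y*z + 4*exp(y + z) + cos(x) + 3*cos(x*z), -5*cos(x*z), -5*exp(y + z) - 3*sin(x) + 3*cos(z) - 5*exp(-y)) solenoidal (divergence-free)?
No, ∇·F = y*z - 3*z*sin(x*z) - 5*exp(y + z) - sin(x) - 3*sin(z)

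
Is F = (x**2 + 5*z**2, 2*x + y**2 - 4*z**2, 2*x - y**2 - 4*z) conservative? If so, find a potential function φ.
No, ∇×F = (-2*y + 8*z, 10*z - 2, 2) ≠ 0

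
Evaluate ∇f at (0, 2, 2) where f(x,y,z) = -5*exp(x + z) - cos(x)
(-5*exp(2), 0, -5*exp(2))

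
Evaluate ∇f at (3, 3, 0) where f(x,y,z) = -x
(-1, 0, 0)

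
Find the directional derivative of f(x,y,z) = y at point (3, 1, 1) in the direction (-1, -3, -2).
-3*sqrt(14)/14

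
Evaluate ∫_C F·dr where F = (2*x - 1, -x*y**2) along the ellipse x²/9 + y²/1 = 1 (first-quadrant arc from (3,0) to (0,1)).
-6 - 3*pi/16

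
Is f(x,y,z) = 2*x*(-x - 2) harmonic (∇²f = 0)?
No, ∇²f = -4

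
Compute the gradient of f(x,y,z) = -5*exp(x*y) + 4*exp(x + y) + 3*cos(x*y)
(-5*y*exp(x*y) - 3*y*sin(x*y) + 4*exp(x + y), -5*x*exp(x*y) - 3*x*sin(x*y) + 4*exp(x + y), 0)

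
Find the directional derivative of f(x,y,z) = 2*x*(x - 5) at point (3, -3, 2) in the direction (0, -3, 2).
0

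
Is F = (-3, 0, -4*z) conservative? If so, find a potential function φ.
Yes, F is conservative. φ = -3*x - 2*z**2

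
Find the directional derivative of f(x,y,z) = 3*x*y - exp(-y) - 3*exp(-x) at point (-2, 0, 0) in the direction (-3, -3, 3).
sqrt(3)*(5/3 - exp(2))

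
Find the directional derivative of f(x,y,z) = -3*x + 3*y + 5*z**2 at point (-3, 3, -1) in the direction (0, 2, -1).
16*sqrt(5)/5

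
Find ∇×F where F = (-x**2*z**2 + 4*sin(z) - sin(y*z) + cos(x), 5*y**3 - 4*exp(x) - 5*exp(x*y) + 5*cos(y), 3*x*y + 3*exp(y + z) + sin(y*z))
(3*x + z*cos(y*z) + 3*exp(y + z), -2*x**2*z - y*cos(y*z) - 3*y + 4*cos(z), -5*y*exp(x*y) + z*cos(y*z) - 4*exp(x))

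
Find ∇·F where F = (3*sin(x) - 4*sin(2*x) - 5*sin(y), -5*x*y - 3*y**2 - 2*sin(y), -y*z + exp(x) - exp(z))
-5*x - 7*y - exp(z) + 3*cos(x) - 8*cos(2*x) - 2*cos(y)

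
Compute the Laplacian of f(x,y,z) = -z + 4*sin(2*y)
-16*sin(2*y)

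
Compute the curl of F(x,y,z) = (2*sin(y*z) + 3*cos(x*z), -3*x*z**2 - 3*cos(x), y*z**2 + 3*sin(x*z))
(z*(6*x + z), -3*x*sin(x*z) + 2*y*cos(y*z) - 3*z*cos(x*z), -3*z**2 - 2*z*cos(y*z) + 3*sin(x))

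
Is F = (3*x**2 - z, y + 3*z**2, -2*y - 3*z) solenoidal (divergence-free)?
No, ∇·F = 6*x - 2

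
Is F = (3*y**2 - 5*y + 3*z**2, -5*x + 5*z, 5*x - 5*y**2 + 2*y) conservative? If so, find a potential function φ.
No, ∇×F = (-10*y - 3, 6*z - 5, -6*y) ≠ 0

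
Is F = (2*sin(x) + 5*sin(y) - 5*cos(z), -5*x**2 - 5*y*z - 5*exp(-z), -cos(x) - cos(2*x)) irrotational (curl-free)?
No, ∇×F = (5*y - 5*exp(-z), -sin(x) - 2*sin(2*x) + 5*sin(z), -10*x - 5*cos(y))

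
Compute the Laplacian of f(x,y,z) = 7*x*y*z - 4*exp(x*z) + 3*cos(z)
-4*x**2*exp(x*z) - 4*z**2*exp(x*z) - 3*cos(z)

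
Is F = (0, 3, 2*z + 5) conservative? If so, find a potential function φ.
Yes, F is conservative. φ = 3*y + z**2 + 5*z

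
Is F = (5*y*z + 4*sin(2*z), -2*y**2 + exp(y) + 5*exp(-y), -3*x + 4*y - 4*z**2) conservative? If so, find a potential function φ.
No, ∇×F = (4, 5*y + 8*cos(2*z) + 3, -5*z) ≠ 0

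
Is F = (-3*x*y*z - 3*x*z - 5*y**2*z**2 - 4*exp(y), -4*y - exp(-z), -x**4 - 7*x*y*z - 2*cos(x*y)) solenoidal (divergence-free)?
No, ∇·F = -7*x*y - 3*y*z - 3*z - 4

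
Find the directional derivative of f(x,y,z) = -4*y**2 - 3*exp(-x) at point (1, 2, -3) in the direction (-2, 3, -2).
6*sqrt(17)*(-8*E - 1)*exp(-1)/17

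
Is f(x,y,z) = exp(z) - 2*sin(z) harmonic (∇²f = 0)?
No, ∇²f = exp(z) + 2*sin(z)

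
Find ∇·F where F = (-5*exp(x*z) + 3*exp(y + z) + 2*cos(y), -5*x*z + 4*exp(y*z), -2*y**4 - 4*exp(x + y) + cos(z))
-5*z*exp(x*z) + 4*z*exp(y*z) - sin(z)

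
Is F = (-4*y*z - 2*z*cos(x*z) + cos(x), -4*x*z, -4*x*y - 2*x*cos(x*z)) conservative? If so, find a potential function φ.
Yes, F is conservative. φ = -4*x*y*z + sin(x) - 2*sin(x*z)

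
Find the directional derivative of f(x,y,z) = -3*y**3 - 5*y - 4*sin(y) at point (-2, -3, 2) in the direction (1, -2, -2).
8*cos(3)/3 + 172/3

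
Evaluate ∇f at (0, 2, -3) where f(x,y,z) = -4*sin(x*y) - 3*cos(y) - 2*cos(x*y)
(-8, 3*sin(2), 0)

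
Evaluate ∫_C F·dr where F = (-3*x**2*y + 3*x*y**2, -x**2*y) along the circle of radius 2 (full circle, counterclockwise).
12*pi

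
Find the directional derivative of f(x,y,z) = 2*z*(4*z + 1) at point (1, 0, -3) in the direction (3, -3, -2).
46*sqrt(22)/11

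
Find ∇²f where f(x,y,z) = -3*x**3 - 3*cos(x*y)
3*x**2*cos(x*y) - 18*x + 3*y**2*cos(x*y)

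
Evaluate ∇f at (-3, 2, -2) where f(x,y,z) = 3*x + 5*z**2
(3, 0, -20)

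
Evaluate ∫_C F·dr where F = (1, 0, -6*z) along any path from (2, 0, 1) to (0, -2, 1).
-2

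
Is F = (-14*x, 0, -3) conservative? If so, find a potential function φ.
Yes, F is conservative. φ = -7*x**2 - 3*z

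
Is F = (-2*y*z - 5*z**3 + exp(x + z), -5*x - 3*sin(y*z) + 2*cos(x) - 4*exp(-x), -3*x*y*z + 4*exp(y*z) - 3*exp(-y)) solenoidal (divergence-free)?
No, ∇·F = -3*x*y + 4*y*exp(y*z) - 3*z*cos(y*z) + exp(x + z)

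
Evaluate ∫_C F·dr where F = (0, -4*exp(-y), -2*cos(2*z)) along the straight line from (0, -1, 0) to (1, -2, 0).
4*E*(-1 + E)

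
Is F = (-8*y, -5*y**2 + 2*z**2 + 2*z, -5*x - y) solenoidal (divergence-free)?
No, ∇·F = -10*y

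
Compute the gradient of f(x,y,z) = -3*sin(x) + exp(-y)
(-3*cos(x), -exp(-y), 0)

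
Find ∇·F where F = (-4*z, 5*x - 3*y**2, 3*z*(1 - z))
-6*y - 6*z + 3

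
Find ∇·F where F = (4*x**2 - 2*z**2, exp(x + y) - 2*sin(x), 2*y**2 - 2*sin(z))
8*x + exp(x + y) - 2*cos(z)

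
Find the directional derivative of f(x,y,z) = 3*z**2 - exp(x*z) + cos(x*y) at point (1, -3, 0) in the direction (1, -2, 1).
-sqrt(6)*(5*sin(3) + 1)/6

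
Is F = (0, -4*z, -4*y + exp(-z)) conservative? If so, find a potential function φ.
Yes, F is conservative. φ = -4*y*z - exp(-z)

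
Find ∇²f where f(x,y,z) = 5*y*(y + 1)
10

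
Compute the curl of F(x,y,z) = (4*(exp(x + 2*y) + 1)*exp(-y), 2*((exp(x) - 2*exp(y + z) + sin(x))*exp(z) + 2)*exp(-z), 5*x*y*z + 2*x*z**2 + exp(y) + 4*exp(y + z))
(5*x*z + exp(y) + 8*exp(y + z) + 4*exp(-z), z*(-5*y - 2*z), 2*exp(x) - 4*exp(x + y) + 2*cos(x) + 4*exp(-y))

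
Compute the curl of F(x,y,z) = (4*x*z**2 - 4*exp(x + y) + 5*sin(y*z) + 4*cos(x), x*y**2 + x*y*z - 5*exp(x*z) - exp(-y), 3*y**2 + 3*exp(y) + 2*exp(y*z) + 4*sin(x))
(-x*y + 5*x*exp(x*z) + 6*y + 2*z*exp(y*z) + 3*exp(y), 8*x*z + 5*y*cos(y*z) - 4*cos(x), y**2 + y*z - 5*z*exp(x*z) - 5*z*cos(y*z) + 4*exp(x + y))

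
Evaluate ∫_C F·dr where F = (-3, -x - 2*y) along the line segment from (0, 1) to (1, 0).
-3/2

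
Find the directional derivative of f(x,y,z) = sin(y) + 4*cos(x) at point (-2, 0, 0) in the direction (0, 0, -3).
0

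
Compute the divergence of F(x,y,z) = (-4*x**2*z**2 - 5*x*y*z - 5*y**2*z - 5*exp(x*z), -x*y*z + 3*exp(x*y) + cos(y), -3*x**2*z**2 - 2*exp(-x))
-6*x**2*z - 8*x*z**2 - x*z + 3*x*exp(x*y) - 5*y*z - 5*z*exp(x*z) - sin(y)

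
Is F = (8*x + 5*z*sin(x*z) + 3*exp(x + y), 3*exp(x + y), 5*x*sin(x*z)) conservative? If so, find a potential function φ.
Yes, F is conservative. φ = 4*x**2 + 3*exp(x + y) - 5*cos(x*z)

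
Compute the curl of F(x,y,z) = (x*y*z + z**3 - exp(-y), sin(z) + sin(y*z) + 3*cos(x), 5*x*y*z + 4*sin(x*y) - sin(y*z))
(5*x*z + 4*x*cos(x*y) - y*cos(y*z) - z*cos(y*z) - cos(z), x*y - 5*y*z - 4*y*cos(x*y) + 3*z**2, -x*z - 3*sin(x) - exp(-y))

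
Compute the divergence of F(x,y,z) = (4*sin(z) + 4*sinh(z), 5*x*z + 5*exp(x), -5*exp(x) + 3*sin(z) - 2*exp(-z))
3*cos(z) + 2*exp(-z)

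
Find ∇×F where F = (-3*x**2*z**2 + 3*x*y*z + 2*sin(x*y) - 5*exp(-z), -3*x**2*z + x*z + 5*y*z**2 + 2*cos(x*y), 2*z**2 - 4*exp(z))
(3*x**2 - x - 10*y*z, -6*x**2*z + 3*x*y + 5*exp(-z), -9*x*z - 2*x*cos(x*y) - 2*y*sin(x*y) + z)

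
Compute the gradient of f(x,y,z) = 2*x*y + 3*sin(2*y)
(2*y, 2*x + 6*cos(2*y), 0)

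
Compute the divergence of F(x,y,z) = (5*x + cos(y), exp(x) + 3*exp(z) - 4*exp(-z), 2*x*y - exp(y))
5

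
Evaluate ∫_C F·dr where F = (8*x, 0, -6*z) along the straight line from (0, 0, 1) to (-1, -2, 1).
4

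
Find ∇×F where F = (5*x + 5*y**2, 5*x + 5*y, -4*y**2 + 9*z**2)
(-8*y, 0, 5 - 10*y)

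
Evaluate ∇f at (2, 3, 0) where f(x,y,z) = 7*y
(0, 7, 0)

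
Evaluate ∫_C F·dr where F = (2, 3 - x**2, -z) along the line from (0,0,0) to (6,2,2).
-8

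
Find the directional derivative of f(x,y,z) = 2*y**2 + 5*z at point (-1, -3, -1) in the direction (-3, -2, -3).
9*sqrt(22)/22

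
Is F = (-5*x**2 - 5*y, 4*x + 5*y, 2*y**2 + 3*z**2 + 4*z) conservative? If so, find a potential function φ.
No, ∇×F = (4*y, 0, 9) ≠ 0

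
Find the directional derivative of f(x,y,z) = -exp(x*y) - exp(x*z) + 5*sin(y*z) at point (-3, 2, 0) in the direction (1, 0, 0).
-2*exp(-6)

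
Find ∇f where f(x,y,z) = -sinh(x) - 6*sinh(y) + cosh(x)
(sinh(x) - cosh(x), -6*cosh(y), 0)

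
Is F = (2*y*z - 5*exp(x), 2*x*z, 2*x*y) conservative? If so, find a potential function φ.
Yes, F is conservative. φ = 2*x*y*z - 5*exp(x)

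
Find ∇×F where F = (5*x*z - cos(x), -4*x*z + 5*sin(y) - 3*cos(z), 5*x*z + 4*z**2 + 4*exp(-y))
(4*x - 3*sin(z) - 4*exp(-y), 5*x - 5*z, -4*z)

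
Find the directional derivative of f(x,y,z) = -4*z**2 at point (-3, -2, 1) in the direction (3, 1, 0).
0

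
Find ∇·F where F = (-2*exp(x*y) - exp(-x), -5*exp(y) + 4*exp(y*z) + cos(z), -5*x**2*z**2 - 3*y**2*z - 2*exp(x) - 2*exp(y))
-10*x**2*z - 3*y**2 - 2*y*exp(x*y) + 4*z*exp(y*z) - 5*exp(y) + exp(-x)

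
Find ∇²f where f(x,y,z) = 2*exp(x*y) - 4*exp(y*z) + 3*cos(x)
2*x**2*exp(x*y) + 2*y**2*exp(x*y) - 4*y**2*exp(y*z) - 4*z**2*exp(y*z) - 3*cos(x)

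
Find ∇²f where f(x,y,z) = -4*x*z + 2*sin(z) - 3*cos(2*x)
-2*sin(z) + 12*cos(2*x)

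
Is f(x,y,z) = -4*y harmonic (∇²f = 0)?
Yes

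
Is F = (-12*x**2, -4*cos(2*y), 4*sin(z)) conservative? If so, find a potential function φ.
Yes, F is conservative. φ = -4*x**3 - 2*sin(2*y) - 4*cos(z)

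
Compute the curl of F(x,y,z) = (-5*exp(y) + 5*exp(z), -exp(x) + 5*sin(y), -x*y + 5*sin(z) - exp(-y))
(-x + exp(-y), y + 5*exp(z), -exp(x) + 5*exp(y))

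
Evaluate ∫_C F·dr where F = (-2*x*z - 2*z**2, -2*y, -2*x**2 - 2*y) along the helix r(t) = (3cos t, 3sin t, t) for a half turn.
-27*pi/2 - 36 + 6*pi**2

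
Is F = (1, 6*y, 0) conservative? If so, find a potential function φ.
Yes, F is conservative. φ = x + 3*y**2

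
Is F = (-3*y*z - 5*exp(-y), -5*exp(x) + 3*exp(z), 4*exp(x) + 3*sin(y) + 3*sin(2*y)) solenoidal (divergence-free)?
Yes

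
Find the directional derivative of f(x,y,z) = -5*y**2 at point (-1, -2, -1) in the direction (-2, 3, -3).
30*sqrt(22)/11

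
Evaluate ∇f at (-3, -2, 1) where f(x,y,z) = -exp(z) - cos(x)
(-sin(3), 0, -E)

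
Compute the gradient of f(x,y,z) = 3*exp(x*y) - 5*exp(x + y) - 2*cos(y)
(3*y*exp(x*y) - 5*exp(x + y), 3*x*exp(x*y) - 5*exp(x + y) + 2*sin(y), 0)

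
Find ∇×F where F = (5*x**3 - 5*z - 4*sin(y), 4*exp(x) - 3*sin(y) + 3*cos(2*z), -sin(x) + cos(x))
(6*sin(2*z), sin(x) + cos(x) - 5, 4*exp(x) + 4*cos(y))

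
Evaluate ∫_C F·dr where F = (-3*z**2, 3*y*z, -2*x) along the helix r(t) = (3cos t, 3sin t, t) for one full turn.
9*pi*(-8*pi - 3)/2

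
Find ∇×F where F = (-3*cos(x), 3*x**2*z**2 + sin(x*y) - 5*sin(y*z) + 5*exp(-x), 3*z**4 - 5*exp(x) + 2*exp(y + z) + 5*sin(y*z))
(-6*x**2*z + 5*y*cos(y*z) + 5*z*cos(y*z) + 2*exp(y + z), 5*exp(x), 6*x*z**2 + y*cos(x*y) - 5*exp(-x))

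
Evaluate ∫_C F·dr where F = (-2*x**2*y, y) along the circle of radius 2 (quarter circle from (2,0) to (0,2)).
2 + 2*pi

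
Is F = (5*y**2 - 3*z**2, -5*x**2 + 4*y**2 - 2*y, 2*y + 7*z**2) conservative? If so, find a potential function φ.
No, ∇×F = (2, -6*z, -10*x - 10*y) ≠ 0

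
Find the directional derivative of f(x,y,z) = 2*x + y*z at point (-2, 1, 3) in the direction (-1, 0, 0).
-2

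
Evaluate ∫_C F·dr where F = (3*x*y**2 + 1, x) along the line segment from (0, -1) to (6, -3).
306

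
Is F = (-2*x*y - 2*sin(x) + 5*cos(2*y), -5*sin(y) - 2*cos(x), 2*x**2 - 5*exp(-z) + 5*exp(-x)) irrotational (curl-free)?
No, ∇×F = (0, -4*x + 5*exp(-x), 2*x + 2*sin(x) + 10*sin(2*y))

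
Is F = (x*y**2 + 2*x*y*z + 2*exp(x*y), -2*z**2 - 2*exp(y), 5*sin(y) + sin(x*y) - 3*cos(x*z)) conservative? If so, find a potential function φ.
No, ∇×F = (x*cos(x*y) + 4*z + 5*cos(y), 2*x*y - y*cos(x*y) - 3*z*sin(x*z), 2*x*(-y - z - exp(x*y))) ≠ 0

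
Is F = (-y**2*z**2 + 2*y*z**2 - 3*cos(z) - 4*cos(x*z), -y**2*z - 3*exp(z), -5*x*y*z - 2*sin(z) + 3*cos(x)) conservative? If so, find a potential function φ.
No, ∇×F = (-5*x*z + y**2 + 3*exp(z), 4*x*sin(x*z) - 2*y**2*z + 9*y*z + 3*sin(x) + 3*sin(z), 2*z**2*(y - 1)) ≠ 0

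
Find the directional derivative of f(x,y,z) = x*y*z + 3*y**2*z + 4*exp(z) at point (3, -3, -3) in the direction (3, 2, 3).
3*sqrt(22)*(4 + 57*exp(3))*exp(-3)/22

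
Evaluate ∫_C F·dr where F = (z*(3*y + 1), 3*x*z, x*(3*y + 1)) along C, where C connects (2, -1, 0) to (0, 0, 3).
0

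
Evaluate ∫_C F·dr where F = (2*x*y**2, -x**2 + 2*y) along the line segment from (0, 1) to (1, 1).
1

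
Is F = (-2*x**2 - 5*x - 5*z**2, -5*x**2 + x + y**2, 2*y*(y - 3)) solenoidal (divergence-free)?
No, ∇·F = -4*x + 2*y - 5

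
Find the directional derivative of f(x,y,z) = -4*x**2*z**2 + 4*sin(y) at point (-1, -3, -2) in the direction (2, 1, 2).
4*cos(3)/3 + 32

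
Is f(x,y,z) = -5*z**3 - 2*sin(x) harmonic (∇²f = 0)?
No, ∇²f = -30*z + 2*sin(x)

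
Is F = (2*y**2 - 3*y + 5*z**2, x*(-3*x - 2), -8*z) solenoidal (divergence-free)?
No, ∇·F = -8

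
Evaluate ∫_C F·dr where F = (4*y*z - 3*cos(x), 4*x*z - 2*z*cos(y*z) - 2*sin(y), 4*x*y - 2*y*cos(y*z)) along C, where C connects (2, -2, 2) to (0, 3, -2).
2*cos(3) + 2*sin(6) - 2*cos(2) - 2*sin(4) + 3*sin(2) + 32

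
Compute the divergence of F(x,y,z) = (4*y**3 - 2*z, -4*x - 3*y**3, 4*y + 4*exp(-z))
-9*y**2 - 4*exp(-z)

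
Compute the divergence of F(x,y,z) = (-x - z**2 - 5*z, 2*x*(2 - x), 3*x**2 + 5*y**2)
-1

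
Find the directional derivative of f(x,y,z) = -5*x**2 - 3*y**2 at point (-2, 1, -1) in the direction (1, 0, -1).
10*sqrt(2)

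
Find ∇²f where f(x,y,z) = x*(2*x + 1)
4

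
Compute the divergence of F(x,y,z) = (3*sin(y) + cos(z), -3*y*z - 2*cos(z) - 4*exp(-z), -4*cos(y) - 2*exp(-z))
-3*z + 2*exp(-z)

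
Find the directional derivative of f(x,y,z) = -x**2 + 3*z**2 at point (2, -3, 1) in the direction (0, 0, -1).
-6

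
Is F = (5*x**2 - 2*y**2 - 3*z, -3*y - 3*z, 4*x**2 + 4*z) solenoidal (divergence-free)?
No, ∇·F = 10*x + 1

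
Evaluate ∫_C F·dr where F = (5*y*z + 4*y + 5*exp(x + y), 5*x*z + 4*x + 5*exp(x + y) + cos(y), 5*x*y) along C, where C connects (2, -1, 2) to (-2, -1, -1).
-5*E + 5*exp(-3) + 26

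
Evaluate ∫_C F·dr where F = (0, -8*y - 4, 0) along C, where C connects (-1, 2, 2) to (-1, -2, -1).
16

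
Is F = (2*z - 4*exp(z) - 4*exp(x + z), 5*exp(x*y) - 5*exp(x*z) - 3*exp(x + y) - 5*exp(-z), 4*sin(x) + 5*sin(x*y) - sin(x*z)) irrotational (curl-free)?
No, ∇×F = (5*(x*(exp(x*z) + cos(x*y))*exp(z) - 1)*exp(-z), -5*y*cos(x*y) + z*cos(x*z) - 4*exp(z) - 4*exp(x + z) - 4*cos(x) + 2, 5*y*exp(x*y) - 5*z*exp(x*z) - 3*exp(x + y))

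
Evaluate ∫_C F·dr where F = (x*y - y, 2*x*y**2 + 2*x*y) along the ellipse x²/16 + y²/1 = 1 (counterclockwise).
6*pi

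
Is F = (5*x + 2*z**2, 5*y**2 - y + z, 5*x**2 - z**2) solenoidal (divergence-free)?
No, ∇·F = 10*y - 2*z + 4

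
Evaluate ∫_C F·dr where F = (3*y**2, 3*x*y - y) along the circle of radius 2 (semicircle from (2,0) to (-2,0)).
-16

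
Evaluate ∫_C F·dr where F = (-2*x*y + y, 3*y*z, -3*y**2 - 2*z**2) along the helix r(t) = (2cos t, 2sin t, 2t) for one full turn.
-128*pi**3/3 - 40*pi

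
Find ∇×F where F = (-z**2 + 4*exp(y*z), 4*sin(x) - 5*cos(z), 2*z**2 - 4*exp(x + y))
(-4*exp(x + y) - 5*sin(z), 4*y*exp(y*z) - 2*z + 4*exp(x + y), -4*z*exp(y*z) + 4*cos(x))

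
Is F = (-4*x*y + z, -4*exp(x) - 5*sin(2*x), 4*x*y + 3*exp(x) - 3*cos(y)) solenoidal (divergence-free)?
No, ∇·F = -4*y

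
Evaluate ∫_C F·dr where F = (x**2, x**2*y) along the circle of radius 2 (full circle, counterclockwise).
0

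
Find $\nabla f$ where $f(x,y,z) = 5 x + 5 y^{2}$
(5, 10*y, 0)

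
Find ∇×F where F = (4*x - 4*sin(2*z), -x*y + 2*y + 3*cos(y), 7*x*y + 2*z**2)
(7*x, -7*y - 8*cos(2*z), -y)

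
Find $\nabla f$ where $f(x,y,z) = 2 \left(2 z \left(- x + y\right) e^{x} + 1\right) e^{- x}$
(-4*z - 2*exp(-x), 4*z, -4*x + 4*y)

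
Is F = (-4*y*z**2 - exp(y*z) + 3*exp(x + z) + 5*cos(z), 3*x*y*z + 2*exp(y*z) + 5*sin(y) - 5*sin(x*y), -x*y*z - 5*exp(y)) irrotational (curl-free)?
No, ∇×F = (-3*x*y - x*z - 2*y*exp(y*z) - 5*exp(y), -7*y*z - y*exp(y*z) + 3*exp(x + z) - 5*sin(z), 3*y*z - 5*y*cos(x*y) + 4*z**2 + z*exp(y*z))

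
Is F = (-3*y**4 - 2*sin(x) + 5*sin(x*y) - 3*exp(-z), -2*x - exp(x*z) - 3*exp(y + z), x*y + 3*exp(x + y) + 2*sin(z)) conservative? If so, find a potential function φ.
No, ∇×F = (x*exp(x*z) + x + 3*exp(x + y) + 3*exp(y + z), -y - 3*exp(x + y) + 3*exp(-z), -5*x*cos(x*y) + 12*y**3 - z*exp(x*z) - 2) ≠ 0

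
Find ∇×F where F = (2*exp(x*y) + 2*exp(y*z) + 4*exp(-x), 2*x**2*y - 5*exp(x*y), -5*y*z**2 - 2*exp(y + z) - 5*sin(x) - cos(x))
(-5*z**2 - 2*exp(y + z), 2*y*exp(y*z) - sin(x) + 5*cos(x), 4*x*y - 2*x*exp(x*y) - 5*y*exp(x*y) - 2*z*exp(y*z))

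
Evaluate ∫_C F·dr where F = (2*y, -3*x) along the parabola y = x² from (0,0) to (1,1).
-4/3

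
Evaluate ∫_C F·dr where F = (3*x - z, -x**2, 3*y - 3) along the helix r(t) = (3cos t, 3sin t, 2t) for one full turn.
-24*pi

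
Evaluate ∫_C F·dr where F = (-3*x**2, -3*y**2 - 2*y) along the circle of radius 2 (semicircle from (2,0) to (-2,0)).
16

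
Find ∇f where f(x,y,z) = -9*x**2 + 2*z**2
(-18*x, 0, 4*z)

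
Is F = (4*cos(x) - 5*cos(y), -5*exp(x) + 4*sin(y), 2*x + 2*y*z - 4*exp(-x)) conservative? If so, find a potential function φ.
No, ∇×F = (2*z, -2 - 4*exp(-x), -5*exp(x) - 5*sin(y)) ≠ 0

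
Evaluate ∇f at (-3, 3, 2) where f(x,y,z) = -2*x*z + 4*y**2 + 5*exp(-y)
(-4, 24 - 5*exp(-3), 6)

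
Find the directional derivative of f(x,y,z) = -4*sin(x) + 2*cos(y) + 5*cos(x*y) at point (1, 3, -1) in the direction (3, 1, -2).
-2*sqrt(14)*(3*cos(1) + 13*sin(3))/7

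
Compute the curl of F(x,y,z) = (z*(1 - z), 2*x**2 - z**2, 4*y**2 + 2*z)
(8*y + 2*z, 1 - 2*z, 4*x)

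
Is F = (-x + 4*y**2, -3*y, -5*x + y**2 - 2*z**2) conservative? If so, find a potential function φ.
No, ∇×F = (2*y, 5, -8*y) ≠ 0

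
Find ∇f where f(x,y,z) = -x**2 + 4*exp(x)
(-2*x + 4*exp(x), 0, 0)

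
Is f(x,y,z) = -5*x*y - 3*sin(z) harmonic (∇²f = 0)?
No, ∇²f = 3*sin(z)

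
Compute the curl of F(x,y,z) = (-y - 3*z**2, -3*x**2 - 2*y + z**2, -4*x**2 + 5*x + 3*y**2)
(6*y - 2*z, 8*x - 6*z - 5, 1 - 6*x)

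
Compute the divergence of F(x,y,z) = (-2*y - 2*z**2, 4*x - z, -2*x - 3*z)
-3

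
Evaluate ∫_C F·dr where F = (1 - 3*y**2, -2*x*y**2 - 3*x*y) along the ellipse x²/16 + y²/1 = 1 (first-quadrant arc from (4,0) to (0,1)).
-pi/2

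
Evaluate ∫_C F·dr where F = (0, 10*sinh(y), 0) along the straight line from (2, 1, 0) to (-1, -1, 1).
0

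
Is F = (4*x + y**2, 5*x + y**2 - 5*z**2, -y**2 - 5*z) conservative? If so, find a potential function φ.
No, ∇×F = (-2*y + 10*z, 0, 5 - 2*y) ≠ 0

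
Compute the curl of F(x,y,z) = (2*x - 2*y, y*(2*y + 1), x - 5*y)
(-5, -1, 2)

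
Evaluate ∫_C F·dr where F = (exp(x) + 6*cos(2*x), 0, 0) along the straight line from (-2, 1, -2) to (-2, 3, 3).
0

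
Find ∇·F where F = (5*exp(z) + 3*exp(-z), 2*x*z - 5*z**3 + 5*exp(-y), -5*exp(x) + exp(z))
exp(z) - 5*exp(-y)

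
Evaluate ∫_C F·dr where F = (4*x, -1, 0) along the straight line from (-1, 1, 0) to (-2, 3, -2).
4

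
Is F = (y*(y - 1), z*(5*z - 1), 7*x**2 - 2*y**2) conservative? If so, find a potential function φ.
No, ∇×F = (-4*y - 10*z + 1, -14*x, 1 - 2*y) ≠ 0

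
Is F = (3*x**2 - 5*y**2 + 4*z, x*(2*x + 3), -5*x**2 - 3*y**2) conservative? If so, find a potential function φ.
No, ∇×F = (-6*y, 10*x + 4, 4*x + 10*y + 3) ≠ 0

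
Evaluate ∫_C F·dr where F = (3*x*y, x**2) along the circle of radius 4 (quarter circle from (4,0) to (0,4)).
-64/3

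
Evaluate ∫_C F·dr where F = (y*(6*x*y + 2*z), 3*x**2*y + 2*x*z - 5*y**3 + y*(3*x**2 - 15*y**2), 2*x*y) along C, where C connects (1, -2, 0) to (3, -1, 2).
78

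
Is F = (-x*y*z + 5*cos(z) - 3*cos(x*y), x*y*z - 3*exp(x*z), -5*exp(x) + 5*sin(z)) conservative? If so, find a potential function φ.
No, ∇×F = (x*(-y + 3*exp(x*z)), -x*y + 5*exp(x) - 5*sin(z), x*z - 3*x*sin(x*y) + y*z - 3*z*exp(x*z)) ≠ 0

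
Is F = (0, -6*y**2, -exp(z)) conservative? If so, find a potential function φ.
Yes, F is conservative. φ = -2*y**3 - exp(z)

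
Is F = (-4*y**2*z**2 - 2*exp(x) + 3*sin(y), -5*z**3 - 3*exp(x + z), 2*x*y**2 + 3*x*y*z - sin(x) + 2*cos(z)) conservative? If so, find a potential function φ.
No, ∇×F = (4*x*y + 3*x*z + 15*z**2 + 3*exp(x + z), -8*y**2*z - 2*y**2 - 3*y*z + cos(x), 8*y*z**2 - 3*exp(x + z) - 3*cos(y)) ≠ 0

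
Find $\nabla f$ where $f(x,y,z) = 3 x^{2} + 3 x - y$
(6*x + 3, -1, 0)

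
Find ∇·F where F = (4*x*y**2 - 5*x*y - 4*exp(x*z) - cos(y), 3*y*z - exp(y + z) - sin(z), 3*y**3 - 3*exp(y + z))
4*y**2 - 5*y - 4*z*exp(x*z) + 3*z - 4*exp(y + z)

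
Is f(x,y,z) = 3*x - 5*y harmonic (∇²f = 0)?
Yes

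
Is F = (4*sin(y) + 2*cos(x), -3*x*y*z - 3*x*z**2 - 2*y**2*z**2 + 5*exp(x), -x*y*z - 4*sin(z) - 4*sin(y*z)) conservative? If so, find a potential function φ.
No, ∇×F = (3*x*y + 5*x*z + 4*y**2*z - 4*z*cos(y*z), y*z, -3*y*z - 3*z**2 + 5*exp(x) - 4*cos(y)) ≠ 0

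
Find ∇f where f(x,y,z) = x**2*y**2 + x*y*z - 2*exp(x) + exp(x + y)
(2*x*y**2 + y*z - 2*exp(x) + exp(x + y), 2*x**2*y + x*z + exp(x + y), x*y)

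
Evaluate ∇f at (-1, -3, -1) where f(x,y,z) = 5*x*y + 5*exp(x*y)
(-15*exp(3) - 15, -5*exp(3) - 5, 0)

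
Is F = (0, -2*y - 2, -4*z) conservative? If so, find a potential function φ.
Yes, F is conservative. φ = -y**2 - 2*y - 2*z**2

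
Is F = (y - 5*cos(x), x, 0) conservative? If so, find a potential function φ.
Yes, F is conservative. φ = x*y - 5*sin(x)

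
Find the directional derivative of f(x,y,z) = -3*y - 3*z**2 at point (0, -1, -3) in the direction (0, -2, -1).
-12*sqrt(5)/5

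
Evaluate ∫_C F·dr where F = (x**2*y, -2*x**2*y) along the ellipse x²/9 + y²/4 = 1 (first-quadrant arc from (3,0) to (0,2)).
-18 - 27*pi/8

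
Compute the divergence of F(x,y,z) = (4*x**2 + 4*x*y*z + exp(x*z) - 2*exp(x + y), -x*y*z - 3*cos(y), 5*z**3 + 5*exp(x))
-x*z + 8*x + 4*y*z + 15*z**2 + z*exp(x*z) - 2*exp(x + y) + 3*sin(y)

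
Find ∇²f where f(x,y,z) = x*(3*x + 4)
6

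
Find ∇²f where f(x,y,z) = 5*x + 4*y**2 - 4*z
8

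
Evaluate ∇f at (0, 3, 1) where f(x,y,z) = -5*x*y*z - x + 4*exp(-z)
(-16, 0, -4*exp(-1))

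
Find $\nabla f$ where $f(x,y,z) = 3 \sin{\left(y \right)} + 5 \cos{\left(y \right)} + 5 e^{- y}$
(0, -5*sin(y) + 3*cos(y) - 5*exp(-y), 0)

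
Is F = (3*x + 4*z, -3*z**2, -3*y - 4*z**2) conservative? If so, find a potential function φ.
No, ∇×F = (6*z - 3, 4, 0) ≠ 0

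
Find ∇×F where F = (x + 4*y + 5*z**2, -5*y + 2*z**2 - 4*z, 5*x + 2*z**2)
(4 - 4*z, 10*z - 5, -4)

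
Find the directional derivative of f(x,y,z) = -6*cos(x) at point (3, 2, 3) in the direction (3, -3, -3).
2*sqrt(3)*sin(3)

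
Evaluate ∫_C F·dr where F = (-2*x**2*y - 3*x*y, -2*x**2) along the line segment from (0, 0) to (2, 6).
-64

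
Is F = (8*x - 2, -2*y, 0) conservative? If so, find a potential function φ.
Yes, F is conservative. φ = 4*x**2 - 2*x - y**2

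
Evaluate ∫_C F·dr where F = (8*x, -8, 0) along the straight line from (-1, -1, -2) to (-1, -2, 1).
8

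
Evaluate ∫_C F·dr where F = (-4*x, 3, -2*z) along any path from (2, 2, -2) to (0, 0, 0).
6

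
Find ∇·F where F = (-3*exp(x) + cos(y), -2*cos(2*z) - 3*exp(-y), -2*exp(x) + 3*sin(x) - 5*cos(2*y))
-3*exp(x) + 3*exp(-y)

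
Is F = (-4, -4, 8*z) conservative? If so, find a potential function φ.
Yes, F is conservative. φ = -4*x - 4*y + 4*z**2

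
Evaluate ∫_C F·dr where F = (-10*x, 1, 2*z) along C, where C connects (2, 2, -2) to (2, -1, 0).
-7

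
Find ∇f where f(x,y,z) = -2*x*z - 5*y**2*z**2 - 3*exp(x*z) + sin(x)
(-3*z*exp(x*z) - 2*z + cos(x), -10*y*z**2, -3*x*exp(x*z) - 2*x - 10*y**2*z)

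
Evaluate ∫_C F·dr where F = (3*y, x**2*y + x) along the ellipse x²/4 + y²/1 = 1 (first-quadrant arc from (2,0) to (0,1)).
1 - pi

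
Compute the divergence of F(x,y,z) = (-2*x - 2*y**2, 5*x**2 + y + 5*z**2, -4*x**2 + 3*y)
-1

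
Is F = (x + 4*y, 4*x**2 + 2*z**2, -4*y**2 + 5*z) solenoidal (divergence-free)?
No, ∇·F = 6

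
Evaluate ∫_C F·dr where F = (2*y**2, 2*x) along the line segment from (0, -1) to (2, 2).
10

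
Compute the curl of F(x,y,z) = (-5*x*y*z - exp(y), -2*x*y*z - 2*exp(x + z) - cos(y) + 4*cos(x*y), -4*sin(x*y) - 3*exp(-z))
(2*x*y - 4*x*cos(x*y) + 2*exp(x + z), y*(-5*x + 4*cos(x*y)), 5*x*z - 2*y*z - 4*y*sin(x*y) + exp(y) - 2*exp(x + z))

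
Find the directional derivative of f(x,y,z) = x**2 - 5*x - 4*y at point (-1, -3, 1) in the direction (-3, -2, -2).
29*sqrt(17)/17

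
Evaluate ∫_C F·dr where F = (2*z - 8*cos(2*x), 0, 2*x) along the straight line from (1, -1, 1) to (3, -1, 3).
-4*sin(6) + 4*sin(2) + 16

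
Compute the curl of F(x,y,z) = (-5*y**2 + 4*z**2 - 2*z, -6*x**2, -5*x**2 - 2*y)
(-2, 10*x + 8*z - 2, -12*x + 10*y)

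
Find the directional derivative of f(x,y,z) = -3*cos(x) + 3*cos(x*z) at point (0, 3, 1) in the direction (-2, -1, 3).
0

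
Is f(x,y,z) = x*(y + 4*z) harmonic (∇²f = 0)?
Yes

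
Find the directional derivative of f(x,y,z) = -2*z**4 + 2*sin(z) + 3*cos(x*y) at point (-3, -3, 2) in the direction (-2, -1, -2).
-9*sin(9) - 4*cos(2)/3 + 128/3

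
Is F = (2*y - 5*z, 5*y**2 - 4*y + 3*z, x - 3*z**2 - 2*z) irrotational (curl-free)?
No, ∇×F = (-3, -6, -2)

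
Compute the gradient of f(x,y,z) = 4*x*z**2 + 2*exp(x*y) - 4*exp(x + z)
(2*y*exp(x*y) + 4*z**2 - 4*exp(x + z), 2*x*exp(x*y), 8*x*z - 4*exp(x + z))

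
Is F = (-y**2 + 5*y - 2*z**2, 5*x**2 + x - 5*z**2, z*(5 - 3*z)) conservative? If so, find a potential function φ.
No, ∇×F = (10*z, -4*z, 10*x + 2*y - 4) ≠ 0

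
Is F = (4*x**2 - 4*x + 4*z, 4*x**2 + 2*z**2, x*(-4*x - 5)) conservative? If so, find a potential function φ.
No, ∇×F = (-4*z, 8*x + 9, 8*x) ≠ 0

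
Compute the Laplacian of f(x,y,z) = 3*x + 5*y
0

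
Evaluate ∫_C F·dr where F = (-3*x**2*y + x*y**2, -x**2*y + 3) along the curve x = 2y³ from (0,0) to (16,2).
-35554/5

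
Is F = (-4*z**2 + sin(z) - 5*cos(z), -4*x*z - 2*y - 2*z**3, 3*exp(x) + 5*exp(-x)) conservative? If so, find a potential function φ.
No, ∇×F = (4*x + 6*z**2, -8*z - 3*exp(x) + 5*sin(z) + cos(z) + 5*exp(-x), -4*z) ≠ 0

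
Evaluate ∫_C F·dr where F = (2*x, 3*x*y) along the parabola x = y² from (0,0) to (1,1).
7/4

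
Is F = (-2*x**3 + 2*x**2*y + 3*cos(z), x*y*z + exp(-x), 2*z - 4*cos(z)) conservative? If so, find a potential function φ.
No, ∇×F = (-x*y, -3*sin(z), -2*x**2 + y*z - exp(-x)) ≠ 0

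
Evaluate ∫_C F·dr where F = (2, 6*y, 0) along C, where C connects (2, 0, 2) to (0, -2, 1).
8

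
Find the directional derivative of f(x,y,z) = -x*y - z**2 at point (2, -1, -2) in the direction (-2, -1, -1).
-2*sqrt(6)/3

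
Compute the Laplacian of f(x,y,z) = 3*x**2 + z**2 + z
8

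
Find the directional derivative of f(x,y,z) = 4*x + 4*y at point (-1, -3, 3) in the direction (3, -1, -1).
8*sqrt(11)/11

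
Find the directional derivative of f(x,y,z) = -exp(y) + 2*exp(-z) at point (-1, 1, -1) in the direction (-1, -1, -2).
5*sqrt(6)*E/6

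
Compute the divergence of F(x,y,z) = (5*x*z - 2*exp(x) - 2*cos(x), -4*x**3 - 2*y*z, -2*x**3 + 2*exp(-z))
3*z - 2*exp(x) + 2*sin(x) - 2*exp(-z)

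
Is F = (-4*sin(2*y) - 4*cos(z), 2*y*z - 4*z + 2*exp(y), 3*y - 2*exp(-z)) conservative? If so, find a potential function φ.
No, ∇×F = (7 - 2*y, 4*sin(z), 8*cos(2*y)) ≠ 0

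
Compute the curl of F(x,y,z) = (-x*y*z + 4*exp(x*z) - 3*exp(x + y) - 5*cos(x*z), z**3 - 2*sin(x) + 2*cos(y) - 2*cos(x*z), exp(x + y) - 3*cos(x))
(-2*x*sin(x*z) - 3*z**2 + exp(x + y), -x*y + 4*x*exp(x*z) + 5*x*sin(x*z) - exp(x + y) - 3*sin(x), x*z + 2*z*sin(x*z) + 3*exp(x + y) - 2*cos(x))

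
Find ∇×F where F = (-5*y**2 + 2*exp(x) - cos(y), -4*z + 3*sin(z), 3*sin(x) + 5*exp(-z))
(4 - 3*cos(z), -3*cos(x), 10*y - sin(y))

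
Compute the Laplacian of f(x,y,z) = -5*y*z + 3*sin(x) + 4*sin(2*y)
-3*sin(x) - 16*sin(2*y)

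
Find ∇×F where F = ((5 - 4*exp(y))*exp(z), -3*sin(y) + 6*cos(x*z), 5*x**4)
(6*x*sin(x*z), -20*x**3 - (4*exp(y) - 5)*exp(z), -6*z*sin(x*z) + 4*exp(y + z))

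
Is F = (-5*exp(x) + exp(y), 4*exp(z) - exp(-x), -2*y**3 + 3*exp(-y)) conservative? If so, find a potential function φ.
No, ∇×F = (-6*y**2 - 4*exp(z) - 3*exp(-y), 0, -exp(y) + exp(-x)) ≠ 0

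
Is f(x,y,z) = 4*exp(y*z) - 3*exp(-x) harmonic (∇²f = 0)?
No, ∇²f = (4*(y**2 + z**2)*exp(x + y*z) - 3)*exp(-x)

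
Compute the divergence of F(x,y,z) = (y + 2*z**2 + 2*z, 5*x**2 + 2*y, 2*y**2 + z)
3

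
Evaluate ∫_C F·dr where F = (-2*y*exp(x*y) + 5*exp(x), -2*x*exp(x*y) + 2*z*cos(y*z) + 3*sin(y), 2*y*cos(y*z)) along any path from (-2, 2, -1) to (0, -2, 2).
-5*exp(-2) + 2*exp(-4) - 2*sin(4) + 2*sin(2) + 3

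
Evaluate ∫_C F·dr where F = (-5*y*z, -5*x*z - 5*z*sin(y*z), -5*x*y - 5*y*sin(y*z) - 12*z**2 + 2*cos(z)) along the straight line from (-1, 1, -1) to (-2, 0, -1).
10 - 5*cos(1)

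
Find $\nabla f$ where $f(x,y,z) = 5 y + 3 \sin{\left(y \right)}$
(0, 3*cos(y) + 5, 0)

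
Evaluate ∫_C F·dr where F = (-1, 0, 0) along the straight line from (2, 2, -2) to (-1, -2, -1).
3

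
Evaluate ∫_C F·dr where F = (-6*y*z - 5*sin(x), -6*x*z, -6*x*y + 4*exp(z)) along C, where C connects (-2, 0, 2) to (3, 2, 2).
-72 + 5*cos(3) - 5*cos(2)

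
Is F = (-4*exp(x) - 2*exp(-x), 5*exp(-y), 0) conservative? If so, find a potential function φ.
Yes, F is conservative. φ = -4*exp(x) - 5*exp(-y) + 2*exp(-x)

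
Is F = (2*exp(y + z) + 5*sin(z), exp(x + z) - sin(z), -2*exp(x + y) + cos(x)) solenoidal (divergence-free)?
Yes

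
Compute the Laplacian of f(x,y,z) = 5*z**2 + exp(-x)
10 + exp(-x)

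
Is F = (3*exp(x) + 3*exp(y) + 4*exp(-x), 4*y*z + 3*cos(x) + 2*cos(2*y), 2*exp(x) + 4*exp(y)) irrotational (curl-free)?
No, ∇×F = (-4*y + 4*exp(y), -2*exp(x), -3*exp(y) - 3*sin(x))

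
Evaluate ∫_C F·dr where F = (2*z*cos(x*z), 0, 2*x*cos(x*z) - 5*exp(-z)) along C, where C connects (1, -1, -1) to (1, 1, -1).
0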